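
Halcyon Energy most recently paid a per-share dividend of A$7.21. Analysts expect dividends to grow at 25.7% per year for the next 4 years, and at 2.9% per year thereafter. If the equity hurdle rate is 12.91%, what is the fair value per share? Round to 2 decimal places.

Two-stage DDM. Project D₁…D_4 at 0.257, terminal growth 0.029, discount at r = 0.1291.
D_1 = 9.0630
D_2 = 11.3922
D_3 = 14.3199
D_4 = 18.0002
Terminal value at t=4: TV = D_5/(r−g) = 18.5222/(0.1291−0.029) = 185.0366
P₀ = 9.0630/(1+0.1291)^1 + 11.3922/(1+0.1291)^2 + 14.3199/(1+0.1291)^3 + 18.0002/(1+0.1291)^4 + 185.0366/(1+0.1291)^4 = 151.8346

A$151.83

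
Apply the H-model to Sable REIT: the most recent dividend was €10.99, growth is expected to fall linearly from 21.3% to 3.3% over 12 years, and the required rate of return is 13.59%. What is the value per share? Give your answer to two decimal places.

€225.67

H-model: P₀ = D₀[(1+g_L) + H(g_S−g_L)]/(r−g_L), with H = 12/2 = 6.
P₀ = 10.99 × [(1+0.033) + 6×(0.213−0.033)] / (0.1359−0.033)
   = 10.99 × 2.1130 / 0.1029 = 225.6741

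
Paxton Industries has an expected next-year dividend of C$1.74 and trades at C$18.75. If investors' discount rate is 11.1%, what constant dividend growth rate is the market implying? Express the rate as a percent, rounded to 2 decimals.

From P₀ = D₁/(r − g), the implied growth is g = r − D₁/P₀.
g = 0.111 − 1.74/18.75 = 0.111 − 0.09280 = 0.01820

1.82%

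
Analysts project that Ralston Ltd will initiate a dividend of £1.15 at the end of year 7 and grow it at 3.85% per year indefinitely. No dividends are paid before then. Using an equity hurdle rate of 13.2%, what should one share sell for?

£5.85

Deferred-dividend DDM. At t=6 the remaining stream is a growing perpetuity with first payment D_7 = 1.15.
V_6 = D_7/(r−g) = 1.15/(0.132−0.0385) = 12.2995
P₀ = V_6/(1+r)^6 = 12.2995/(1+0.132)^6 = 5.8453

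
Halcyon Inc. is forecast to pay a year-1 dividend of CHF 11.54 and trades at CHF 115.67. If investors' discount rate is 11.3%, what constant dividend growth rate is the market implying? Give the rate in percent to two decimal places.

From P₀ = D₁/(r − g), the implied growth is g = r − D₁/P₀.
g = 0.113 − 11.54/115.67 = 0.113 − 0.09977 = 0.01323

1.32%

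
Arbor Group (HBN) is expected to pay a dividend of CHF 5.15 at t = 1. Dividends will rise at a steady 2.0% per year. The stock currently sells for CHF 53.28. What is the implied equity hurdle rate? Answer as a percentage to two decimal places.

11.67%

Rearranging the constant-growth DDM: r = D₁/P₀ + g.
r = 5.1500 / 53.28 + 0.02 = 0.09666 + 0.02 = 0.11666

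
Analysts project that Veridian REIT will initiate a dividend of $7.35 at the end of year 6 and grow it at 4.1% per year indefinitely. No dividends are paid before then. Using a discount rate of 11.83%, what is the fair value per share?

$54.36

Deferred-dividend DDM. At t=5 the remaining stream is a growing perpetuity with first payment D_6 = 7.35.
V_5 = D_6/(r−g) = 7.35/(0.1183−0.041) = 95.0841
P₀ = V_5/(1+r)^5 = 95.0841/(1+0.1183)^5 = 54.3646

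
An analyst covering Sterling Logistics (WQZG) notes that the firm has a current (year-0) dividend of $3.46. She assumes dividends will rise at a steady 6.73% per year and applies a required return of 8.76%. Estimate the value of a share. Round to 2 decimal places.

$181.91

Gordon growth model: P₀ = D₁/(r − g). D₁ = 3.46 × (1 + 0.0673) = 3.6929.
P₀ = 3.6929 / (0.0876 − 0.0673) = 3.6929 / 0.0203 = 181.9142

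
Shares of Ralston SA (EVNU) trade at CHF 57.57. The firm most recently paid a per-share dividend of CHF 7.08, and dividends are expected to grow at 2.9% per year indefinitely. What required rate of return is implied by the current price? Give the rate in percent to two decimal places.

Rearranging the constant-growth DDM: r = D₁/P₀ + g.
D₁ = 7.08 × (1 + 0.029) = 7.2853.
r = 7.2853 / 57.57 + 0.029 = 0.12655 + 0.029 = 0.15555

15.55%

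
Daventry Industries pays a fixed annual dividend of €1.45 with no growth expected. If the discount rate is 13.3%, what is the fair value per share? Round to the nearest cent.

Zero-growth DDM (perpetuity): P₀ = D/r = 1.45 / 0.133 = 10.9023

€10.90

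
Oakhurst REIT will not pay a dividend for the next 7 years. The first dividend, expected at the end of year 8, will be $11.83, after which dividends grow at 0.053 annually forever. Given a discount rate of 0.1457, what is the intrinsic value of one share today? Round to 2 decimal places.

Deferred-dividend DDM. At t=7 the remaining stream is a growing perpetuity with first payment D_8 = 11.83.
V_7 = D_8/(r−g) = 11.83/(0.1457−0.053) = 127.6160
P₀ = V_7/(1+r)^7 = 127.6160/(1+0.1457)^7 = 49.2503

$49.25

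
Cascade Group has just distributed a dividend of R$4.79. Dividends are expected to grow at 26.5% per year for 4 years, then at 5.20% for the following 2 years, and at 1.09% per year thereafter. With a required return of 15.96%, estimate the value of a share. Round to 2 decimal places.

Three-stage DDM. Project D₁…D_6; terminal Gordon value at t=6 with g = 0.0109; discount at r = 0.1596.
D_1 = 6.0594
D_2 = 7.6651
D_3 = 9.6963
D_4 = 12.2658
D_5 = 12.9037
D_6 = 13.5747
TV_6 = 13.7226/(0.1596−0.0109) = 92.2840
P₀ = Σ Dₜ/(1+r)ᵗ + TV_6/(1+r)^6 = 73.6209

R$73.62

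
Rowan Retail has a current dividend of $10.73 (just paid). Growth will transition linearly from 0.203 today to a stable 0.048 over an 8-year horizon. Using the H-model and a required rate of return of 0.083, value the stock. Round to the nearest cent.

$511.36

H-model: P₀ = D₀[(1+g_L) + H(g_S−g_L)]/(r−g_L), with H = 8/2 = 4.
P₀ = 10.73 × [(1+0.048) + 4×(0.203−0.048)] / (0.083−0.048)
   = 10.73 × 1.6680 / 0.035 = 511.3611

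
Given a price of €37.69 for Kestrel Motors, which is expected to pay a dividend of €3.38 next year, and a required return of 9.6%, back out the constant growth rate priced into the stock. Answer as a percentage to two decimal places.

From P₀ = D₁/(r − g), the implied growth is g = r − D₁/P₀.
g = 0.096 − 3.38/37.69 = 0.096 − 0.08968 = 0.00632

0.63%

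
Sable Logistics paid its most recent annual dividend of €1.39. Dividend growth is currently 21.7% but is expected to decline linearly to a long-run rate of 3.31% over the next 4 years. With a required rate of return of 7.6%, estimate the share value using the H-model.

H-model: P₀ = D₀[(1+g_L) + H(g_S−g_L)]/(r−g_L), with H = 4/2 = 2.
P₀ = 1.39 × [(1+0.0331) + 2×(0.217−0.0331)] / (0.076−0.0331)
   = 1.39 × 1.4009 / 0.0429 = 45.3905

€45.39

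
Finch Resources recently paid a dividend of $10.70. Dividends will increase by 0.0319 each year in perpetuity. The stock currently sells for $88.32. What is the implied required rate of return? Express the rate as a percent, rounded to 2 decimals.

15.69%

Rearranging the constant-growth DDM: r = D₁/P₀ + g.
D₁ = 10.70 × (1 + 0.0319) = 11.0413.
r = 11.0413 / 88.32 + 0.0319 = 0.12502 + 0.0319 = 0.15692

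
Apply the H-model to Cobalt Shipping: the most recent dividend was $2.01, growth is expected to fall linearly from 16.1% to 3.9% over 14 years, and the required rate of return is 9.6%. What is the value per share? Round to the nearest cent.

$66.75

H-model: P₀ = D₀[(1+g_L) + H(g_S−g_L)]/(r−g_L), with H = 14/2 = 7.
P₀ = 2.01 × [(1+0.039) + 7×(0.161−0.039)] / (0.096−0.039)
   = 2.01 × 1.8930 / 0.057 = 66.7532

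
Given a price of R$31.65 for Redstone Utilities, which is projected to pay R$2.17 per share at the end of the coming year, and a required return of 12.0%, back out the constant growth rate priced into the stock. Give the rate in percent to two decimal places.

From P₀ = D₁/(r − g), the implied growth is g = r − D₁/P₀.
g = 0.12 − 2.17/31.65 = 0.12 − 0.06856 = 0.05144

5.14%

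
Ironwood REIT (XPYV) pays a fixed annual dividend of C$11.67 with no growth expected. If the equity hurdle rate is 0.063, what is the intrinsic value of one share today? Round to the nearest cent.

Zero-growth DDM (perpetuity): P₀ = D/r = 11.67 / 0.063 = 185.2381

C$185.24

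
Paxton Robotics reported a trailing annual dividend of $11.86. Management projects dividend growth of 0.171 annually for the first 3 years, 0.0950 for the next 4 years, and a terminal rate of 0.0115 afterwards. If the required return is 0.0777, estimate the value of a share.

$353.21

Three-stage DDM. Project D₁…D_7; terminal Gordon value at t=7 with g = 0.0115; discount at r = 0.0777.
D_1 = 13.8881
D_2 = 16.2629
D_3 = 19.0439
D_4 = 20.8530
D_5 = 22.8341
D_6 = 25.0033
D_7 = 27.3786
TV_7 = 27.6935/(0.0777−0.0115) = 418.3307
P₀ = Σ Dₜ/(1+r)ᵗ + TV_7/(1+r)^7 = 353.2062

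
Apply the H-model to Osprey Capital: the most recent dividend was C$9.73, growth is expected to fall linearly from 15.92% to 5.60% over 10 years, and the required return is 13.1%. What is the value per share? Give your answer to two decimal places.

H-model: P₀ = D₀[(1+g_L) + H(g_S−g_L)]/(r−g_L), with H = 10/2 = 5.
P₀ = 9.73 × [(1+0.056) + 5×(0.1592−0.056)] / (0.131−0.056)
   = 9.73 × 1.5720 / 0.075 = 203.9408

C$203.94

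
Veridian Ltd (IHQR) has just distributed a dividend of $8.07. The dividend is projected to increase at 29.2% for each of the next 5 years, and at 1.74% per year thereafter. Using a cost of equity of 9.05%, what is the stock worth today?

Two-stage DDM. Project D₁…D_5 at 0.292, terminal growth 0.0174, discount at r = 0.0905.
D_1 = 10.4264
D_2 = 13.4710
D_3 = 17.4045
D_4 = 22.4866
D_5 = 29.0527
Terminal value at t=5: TV = D_6/(r−g) = 29.5582/(0.0905−0.0174) = 404.3528
P₀ = 10.4264/(1+0.0905)^1 + 13.4710/(1+0.0905)^2 + 17.4045/(1+0.0905)^3 + 22.4866/(1+0.0905)^4 + 29.0527/(1+0.0905)^5 + 404.3528/(1+0.0905)^5 = 331.2495

$331.25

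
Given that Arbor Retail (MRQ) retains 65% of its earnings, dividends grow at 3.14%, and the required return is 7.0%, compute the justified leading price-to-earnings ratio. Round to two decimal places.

Payout ratio b = 1 − 0.65 = 0.35.
Justified leading P/E = b/(r−g) = 0.35/(0.07−0.0314) = 9.0674

9.07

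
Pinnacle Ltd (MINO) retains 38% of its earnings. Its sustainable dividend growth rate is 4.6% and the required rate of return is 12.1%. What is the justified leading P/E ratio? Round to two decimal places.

Payout ratio b = 1 − 0.38 = 0.62.
Justified leading P/E = b/(r−g) = 0.62/(0.121−0.046) = 8.2667

8.27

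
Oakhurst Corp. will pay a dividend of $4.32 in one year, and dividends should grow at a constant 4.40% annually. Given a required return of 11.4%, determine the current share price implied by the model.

$61.71

Gordon growth model: P₀ = D₁/(r − g), with D₁ = 4.32 given directly.
P₀ = 4.3200 / (0.114 − 0.044) = 4.3200 / 0.07 = 61.7143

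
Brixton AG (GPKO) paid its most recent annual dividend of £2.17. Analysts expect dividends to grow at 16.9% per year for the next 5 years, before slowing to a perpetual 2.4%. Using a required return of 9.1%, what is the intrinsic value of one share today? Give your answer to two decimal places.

£60.25

Two-stage DDM. Project D₁…D_5 at 0.169, terminal growth 0.024, discount at r = 0.091.
D_1 = 2.5367
D_2 = 2.9654
D_3 = 3.4666
D_4 = 4.0525
D_5 = 4.7373
Terminal value at t=5: TV = D_6/(r−g) = 4.8510/(0.091−0.024) = 72.4031
P₀ = 2.5367/(1+0.091)^1 + 2.9654/(1+0.091)^2 + 3.4666/(1+0.091)^3 + 4.0525/(1+0.091)^4 + 4.7373/(1+0.091)^5 + 72.4031/(1+0.091)^5 = 60.2530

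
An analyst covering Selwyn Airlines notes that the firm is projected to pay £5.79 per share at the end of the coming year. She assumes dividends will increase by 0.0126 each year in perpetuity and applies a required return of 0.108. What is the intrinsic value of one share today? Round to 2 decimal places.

Gordon growth model: P₀ = D₁/(r − g), with D₁ = 5.79 given directly.
P₀ = 5.7900 / (0.108 − 0.0126) = 5.7900 / 0.0954 = 60.6918

£60.69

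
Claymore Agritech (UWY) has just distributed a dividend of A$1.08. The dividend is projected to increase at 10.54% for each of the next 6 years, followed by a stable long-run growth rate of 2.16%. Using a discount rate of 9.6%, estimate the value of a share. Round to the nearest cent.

Two-stage DDM. Project D₁…D_6 at 0.1054, terminal growth 0.0216, discount at r = 0.096.
D_1 = 1.1938
D_2 = 1.3197
D_3 = 1.4588
D_4 = 1.6125
D_5 = 1.7825
D_6 = 1.9703
Terminal value at t=6: TV = D_7/(r−g) = 2.0129/(0.096−0.0216) = 27.0551
P₀ = 1.1938/(1+0.096)^1 + 1.3197/(1+0.096)^2 + 1.4588/(1+0.096)^3 + 1.6125/(1+0.096)^4 + 1.7825/(1+0.096)^5 + 1.9703/(1+0.096)^6 + 27.0551/(1+0.096)^6 = 22.2867

A$22.29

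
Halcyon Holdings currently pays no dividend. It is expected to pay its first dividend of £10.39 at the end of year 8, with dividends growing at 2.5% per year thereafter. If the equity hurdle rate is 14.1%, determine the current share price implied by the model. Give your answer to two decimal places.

Deferred-dividend DDM. At t=7 the remaining stream is a growing perpetuity with first payment D_8 = 10.39.
V_7 = D_8/(r−g) = 10.39/(0.141−0.025) = 89.5690
P₀ = V_7/(1+r)^7 = 89.5690/(1+0.141)^7 = 35.5761

£35.58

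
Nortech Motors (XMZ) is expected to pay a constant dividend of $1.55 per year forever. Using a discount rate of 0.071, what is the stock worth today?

Zero-growth DDM (perpetuity): P₀ = D/r = 1.55 / 0.071 = 21.8310

$21.83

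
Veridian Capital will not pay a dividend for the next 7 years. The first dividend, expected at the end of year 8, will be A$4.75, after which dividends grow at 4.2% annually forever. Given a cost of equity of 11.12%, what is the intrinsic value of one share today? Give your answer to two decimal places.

Deferred-dividend DDM. At t=7 the remaining stream is a growing perpetuity with first payment D_8 = 4.75.
V_7 = D_8/(r−g) = 4.75/(0.1112−0.042) = 68.6416
P₀ = V_7/(1+r)^7 = 68.6416/(1+0.1112)^7 = 32.8127

A$32.81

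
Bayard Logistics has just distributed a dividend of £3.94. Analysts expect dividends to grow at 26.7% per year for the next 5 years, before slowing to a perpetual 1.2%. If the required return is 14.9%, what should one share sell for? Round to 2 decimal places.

Two-stage DDM. Project D₁…D_5 at 0.267, terminal growth 0.012, discount at r = 0.149.
D_1 = 4.9920
D_2 = 6.3248
D_3 = 8.0136
D_4 = 10.1532
D_5 = 12.8641
Terminal value at t=5: TV = D_6/(r−g) = 13.0185/(0.149−0.012) = 95.0253
P₀ = 4.9920/(1+0.149)^1 + 6.3248/(1+0.149)^2 + 8.0136/(1+0.149)^3 + 10.1532/(1+0.149)^4 + 12.8641/(1+0.149)^5 + 95.0253/(1+0.149)^5 = 74.1175

£74.12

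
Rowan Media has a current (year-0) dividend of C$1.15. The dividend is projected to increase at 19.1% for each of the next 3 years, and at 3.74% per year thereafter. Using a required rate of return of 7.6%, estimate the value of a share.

Two-stage DDM. Project D₁…D_3 at 0.191, terminal growth 0.0374, discount at r = 0.076.
D_1 = 1.3697
D_2 = 1.6313
D_3 = 1.9428
Terminal value at t=3: TV = D_4/(r−g) = 2.0155/(0.076−0.0374) = 52.2146
P₀ = 1.3697/(1+0.076)^1 + 1.6313/(1+0.076)^2 + 1.9428/(1+0.076)^3 + 52.2146/(1+0.076)^3 = 46.1550

C$46.16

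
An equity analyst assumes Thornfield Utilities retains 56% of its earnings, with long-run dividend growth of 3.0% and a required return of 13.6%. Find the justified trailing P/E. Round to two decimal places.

4.28

Payout ratio b = 1 − 0.56 = 0.44.
Justified trailing P/E = b(1+g)/(r−g) = 0.44×(1+0.03)/(0.136−0.03) = 4.2755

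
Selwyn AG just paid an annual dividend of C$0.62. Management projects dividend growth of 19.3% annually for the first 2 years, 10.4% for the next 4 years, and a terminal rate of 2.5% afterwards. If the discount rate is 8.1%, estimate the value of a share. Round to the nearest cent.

C$19.66

Three-stage DDM. Project D₁…D_6; terminal Gordon value at t=6 with g = 0.025; discount at r = 0.081.
D_1 = 0.7397
D_2 = 0.8824
D_3 = 0.9742
D_4 = 1.0755
D_5 = 1.1874
D_6 = 1.3108
TV_6 = 1.3436/(0.081−0.025) = 23.9930
P₀ = Σ Dₜ/(1+r)ᵗ + TV_6/(1+r)^6 = 19.6599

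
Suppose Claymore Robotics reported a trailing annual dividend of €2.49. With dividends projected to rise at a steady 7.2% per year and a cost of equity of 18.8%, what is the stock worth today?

€23.01

Gordon growth model: P₀ = D₁/(r − g). D₁ = 2.49 × (1 + 0.072) = 2.6693.
P₀ = 2.6693 / (0.188 − 0.072) = 2.6693 / 0.116 = 23.0110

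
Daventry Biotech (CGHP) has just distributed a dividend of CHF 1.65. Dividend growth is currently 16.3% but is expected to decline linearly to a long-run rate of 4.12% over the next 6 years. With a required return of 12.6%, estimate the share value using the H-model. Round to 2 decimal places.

CHF 27.37

H-model: P₀ = D₀[(1+g_L) + H(g_S−g_L)]/(r−g_L), with H = 6/2 = 3.
P₀ = 1.65 × [(1+0.0412) + 3×(0.163−0.0412)] / (0.126−0.0412)
   = 1.65 × 1.4066 / 0.0848 = 27.3690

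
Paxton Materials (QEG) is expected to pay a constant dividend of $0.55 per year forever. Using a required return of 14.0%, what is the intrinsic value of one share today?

Zero-growth DDM (perpetuity): P₀ = D/r = 0.55 / 0.14 = 3.9286

$3.93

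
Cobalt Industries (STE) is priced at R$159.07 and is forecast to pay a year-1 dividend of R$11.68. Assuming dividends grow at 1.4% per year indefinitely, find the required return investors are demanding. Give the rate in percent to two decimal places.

8.74%

Rearranging the constant-growth DDM: r = D₁/P₀ + g.
r = 11.6800 / 159.07 + 0.014 = 0.07343 + 0.014 = 0.08743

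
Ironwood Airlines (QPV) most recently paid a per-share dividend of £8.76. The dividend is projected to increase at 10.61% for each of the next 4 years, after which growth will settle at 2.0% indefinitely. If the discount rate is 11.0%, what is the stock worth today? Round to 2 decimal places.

Two-stage DDM. Project D₁…D_4 at 0.1061, terminal growth 0.02, discount at r = 0.11.
D_1 = 9.6894
D_2 = 10.7175
D_3 = 11.8546
D_4 = 13.1124
Terminal value at t=4: TV = D_5/(r−g) = 13.3746/(0.11−0.02) = 148.6070
P₀ = 9.6894/(1+0.11)^1 + 10.7175/(1+0.11)^2 + 11.8546/(1+0.11)^3 + 13.1124/(1+0.11)^4 + 148.6070/(1+0.11)^4 = 132.6253

£132.63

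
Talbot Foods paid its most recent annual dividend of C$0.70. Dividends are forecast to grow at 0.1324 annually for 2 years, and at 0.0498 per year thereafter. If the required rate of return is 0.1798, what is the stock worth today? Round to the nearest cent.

C$6.52

Two-stage DDM. Project D₁…D_2 at 0.1324, terminal growth 0.0498, discount at r = 0.1798.
D_1 = 0.7927
D_2 = 0.8976
Terminal value at t=2: TV = D_3/(r−g) = 0.9423/(0.1798−0.0498) = 7.2487
P₀ = 0.7927/(1+0.1798)^1 + 0.8976/(1+0.1798)^2 + 7.2487/(1+0.1798)^2 = 6.5244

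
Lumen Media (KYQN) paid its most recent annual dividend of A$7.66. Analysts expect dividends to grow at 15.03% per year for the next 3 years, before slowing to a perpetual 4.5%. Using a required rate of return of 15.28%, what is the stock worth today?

A$96.65

Two-stage DDM. Project D₁…D_3 at 0.1503, terminal growth 0.045, discount at r = 0.1528.
D_1 = 8.8113
D_2 = 10.1356
D_3 = 11.6590
Terminal value at t=3: TV = D_4/(r−g) = 12.1837/(0.1528−0.045) = 113.0211
P₀ = 8.8113/(1+0.1528)^1 + 10.1356/(1+0.1528)^2 + 11.6590/(1+0.1528)^3 + 113.0211/(1+0.1528)^3 = 96.6535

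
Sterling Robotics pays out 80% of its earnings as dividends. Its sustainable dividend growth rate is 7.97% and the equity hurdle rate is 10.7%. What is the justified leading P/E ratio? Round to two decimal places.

29.30

Justified leading P/E = b/(r−g) = 0.80/(0.107−0.0797) = 29.3040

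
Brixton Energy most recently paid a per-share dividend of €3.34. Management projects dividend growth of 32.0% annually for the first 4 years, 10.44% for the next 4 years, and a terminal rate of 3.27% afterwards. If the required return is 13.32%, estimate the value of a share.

Three-stage DDM. Project D₁…D_8; terminal Gordon value at t=8 with g = 0.0327; discount at r = 0.1332.
D_1 = 4.4088
D_2 = 5.8196
D_3 = 7.6819
D_4 = 10.1401
D_5 = 11.1987
D_6 = 12.3679
D_7 = 13.6591
D_8 = 15.0851
TV_8 = 15.5784/(0.1332−0.0327) = 155.0086
P₀ = Σ Dₜ/(1+r)ᵗ + TV_8/(1+r)^8 = 99.9274

€99.93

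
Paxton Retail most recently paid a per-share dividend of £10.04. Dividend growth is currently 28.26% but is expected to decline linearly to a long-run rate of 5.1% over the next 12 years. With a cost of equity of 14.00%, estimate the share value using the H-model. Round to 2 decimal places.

£275.32

H-model: P₀ = D₀[(1+g_L) + H(g_S−g_L)]/(r−g_L), with H = 12/2 = 6.
P₀ = 10.04 × [(1+0.051) + 6×(0.2826−0.051)] / (0.14−0.051)
   = 10.04 × 2.4406 / 0.089 = 275.3216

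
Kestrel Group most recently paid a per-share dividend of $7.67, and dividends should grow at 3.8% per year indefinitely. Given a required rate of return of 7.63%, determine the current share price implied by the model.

Gordon growth model: P₀ = D₁/(r − g). D₁ = 7.67 × (1 + 0.038) = 7.9615.
P₀ = 7.9615 / (0.0763 − 0.038) = 7.9615 / 0.0383 = 207.8710

$207.87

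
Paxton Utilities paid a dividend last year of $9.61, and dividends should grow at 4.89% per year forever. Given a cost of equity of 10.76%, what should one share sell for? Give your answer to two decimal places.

$171.72

Gordon growth model: P₀ = D₁/(r − g). D₁ = 9.61 × (1 + 0.0489) = 10.0799.
P₀ = 10.0799 / (0.1076 − 0.0489) = 10.0799 / 0.0587 = 171.7194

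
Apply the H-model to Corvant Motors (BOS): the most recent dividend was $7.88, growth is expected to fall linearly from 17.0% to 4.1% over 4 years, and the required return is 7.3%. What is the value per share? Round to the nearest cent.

$319.88

H-model: P₀ = D₀[(1+g_L) + H(g_S−g_L)]/(r−g_L), with H = 4/2 = 2.
P₀ = 7.88 × [(1+0.041) + 2×(0.17−0.041)] / (0.073−0.041)
   = 7.88 × 1.2990 / 0.032 = 319.8787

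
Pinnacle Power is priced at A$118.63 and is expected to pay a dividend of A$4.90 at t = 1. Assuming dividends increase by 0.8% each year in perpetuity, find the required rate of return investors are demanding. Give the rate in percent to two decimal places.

4.93%

Rearranging the constant-growth DDM: r = D₁/P₀ + g.
r = 4.9000 / 118.63 + 0.008 = 0.04130 + 0.008 = 0.04930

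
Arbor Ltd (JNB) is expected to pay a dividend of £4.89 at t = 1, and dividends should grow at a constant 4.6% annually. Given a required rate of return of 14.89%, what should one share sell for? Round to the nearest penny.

Gordon growth model: P₀ = D₁/(r − g), with D₁ = 4.89 given directly.
P₀ = 4.8900 / (0.1489 − 0.046) = 4.8900 / 0.1029 = 47.5219

£47.52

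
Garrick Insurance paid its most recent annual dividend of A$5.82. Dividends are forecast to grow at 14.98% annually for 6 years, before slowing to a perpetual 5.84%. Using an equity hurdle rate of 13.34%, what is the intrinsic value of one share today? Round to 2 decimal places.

Two-stage DDM. Project D₁…D_6 at 0.1498, terminal growth 0.0584, discount at r = 0.1334.
D_1 = 6.6918
D_2 = 7.6943
D_3 = 8.8469
D_4 = 10.1721
D_5 = 11.6959
D_6 = 13.4480
Terminal value at t=6: TV = D_7/(r−g) = 14.2333/(0.1334−0.0584) = 189.7778
P₀ = 6.6918/(1+0.1334)^1 + 7.6943/(1+0.1334)^2 + 8.8469/(1+0.1334)^3 + 10.1721/(1+0.1334)^4 + 11.6959/(1+0.1334)^5 + 13.4480/(1+0.1334)^6 + 189.7778/(1+0.1334)^6 = 126.2571

A$126.26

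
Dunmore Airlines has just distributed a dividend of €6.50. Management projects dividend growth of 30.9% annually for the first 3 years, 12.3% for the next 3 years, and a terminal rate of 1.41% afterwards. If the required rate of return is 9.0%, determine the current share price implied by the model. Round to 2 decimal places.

Three-stage DDM. Project D₁…D_6; terminal Gordon value at t=6 with g = 0.0141; discount at r = 0.09.
D_1 = 8.5085
D_2 = 11.1376
D_3 = 14.5792
D_4 = 16.3724
D_5 = 18.3862
D_6 = 20.6477
TV_6 = 20.9388/(0.09−0.0141) = 275.8739
P₀ = Σ Dₜ/(1+r)ᵗ + TV_6/(1+r)^6 = 228.7926

€228.79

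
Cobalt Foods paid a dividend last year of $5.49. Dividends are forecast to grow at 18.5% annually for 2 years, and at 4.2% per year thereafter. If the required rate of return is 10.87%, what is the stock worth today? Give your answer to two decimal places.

$110.12

Two-stage DDM. Project D₁…D_2 at 0.185, terminal growth 0.042, discount at r = 0.1087.
D_1 = 6.5057
D_2 = 7.7092
Terminal value at t=2: TV = D_3/(r−g) = 8.0330/(0.1087−0.042) = 120.4345
P₀ = 6.5057/(1+0.1087)^1 + 7.7092/(1+0.1087)^2 + 120.4345/(1+0.1087)^2 = 110.1162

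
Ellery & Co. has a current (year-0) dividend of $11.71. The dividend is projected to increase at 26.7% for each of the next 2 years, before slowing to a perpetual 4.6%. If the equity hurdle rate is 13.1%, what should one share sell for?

$208.65

Two-stage DDM. Project D₁…D_2 at 0.267, terminal growth 0.046, discount at r = 0.131.
D_1 = 14.8366
D_2 = 18.7979
Terminal value at t=2: TV = D_3/(r−g) = 19.6626/(0.131−0.046) = 231.3252
P₀ = 14.8366/(1+0.131)^1 + 18.7979/(1+0.131)^2 + 231.3252/(1+0.131)^2 = 208.6549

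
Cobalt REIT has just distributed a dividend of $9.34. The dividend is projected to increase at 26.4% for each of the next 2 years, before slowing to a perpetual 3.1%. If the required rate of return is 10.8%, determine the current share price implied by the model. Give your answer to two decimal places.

Two-stage DDM. Project D₁…D_2 at 0.264, terminal growth 0.031, discount at r = 0.108.
D_1 = 11.8058
D_2 = 14.9225
Terminal value at t=2: TV = D_3/(r−g) = 15.3851/(0.108−0.031) = 199.8062
P₀ = 11.8058/(1+0.108)^1 + 14.9225/(1+0.108)^2 + 199.8062/(1+0.108)^2 = 185.5634

$185.56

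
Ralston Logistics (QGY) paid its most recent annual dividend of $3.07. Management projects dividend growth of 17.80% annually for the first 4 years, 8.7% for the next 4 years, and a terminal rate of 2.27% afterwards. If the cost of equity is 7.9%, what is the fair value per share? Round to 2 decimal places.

Three-stage DDM. Project D₁…D_8; terminal Gordon value at t=8 with g = 0.0227; discount at r = 0.079.
D_1 = 3.6165
D_2 = 4.2602
D_3 = 5.0185
D_4 = 5.9118
D_5 = 6.4261
D_6 = 6.9852
D_7 = 7.5929
D_8 = 8.2535
TV_8 = 8.4408/(0.079−0.0227) = 149.9262
P₀ = Σ Dₜ/(1+r)ᵗ + TV_8/(1+r)^8 = 114.7420

$114.74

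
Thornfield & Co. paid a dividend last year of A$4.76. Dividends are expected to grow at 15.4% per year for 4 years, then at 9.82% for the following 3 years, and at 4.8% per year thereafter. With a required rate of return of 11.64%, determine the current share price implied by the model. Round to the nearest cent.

Three-stage DDM. Project D₁…D_7; terminal Gordon value at t=7 with g = 0.048; discount at r = 0.1164.
D_1 = 5.4930
D_2 = 6.3390
D_3 = 7.3152
D_4 = 8.4417
D_5 = 9.2707
D_6 = 10.1811
D_7 = 11.1808
TV_7 = 11.7175/(0.1164−0.048) = 171.3088
P₀ = Σ Dₜ/(1+r)ᵗ + TV_7/(1+r)^7 = 115.7330

A$115.73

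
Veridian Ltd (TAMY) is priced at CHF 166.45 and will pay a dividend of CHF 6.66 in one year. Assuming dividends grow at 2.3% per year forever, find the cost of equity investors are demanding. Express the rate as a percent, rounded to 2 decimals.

6.30%

Rearranging the constant-growth DDM: r = D₁/P₀ + g.
r = 6.6600 / 166.45 + 0.023 = 0.04001 + 0.023 = 0.06301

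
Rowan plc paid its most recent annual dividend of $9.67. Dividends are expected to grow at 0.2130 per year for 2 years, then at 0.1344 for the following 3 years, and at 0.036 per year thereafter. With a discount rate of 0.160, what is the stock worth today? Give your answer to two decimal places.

$133.65

Three-stage DDM. Project D₁…D_5; terminal Gordon value at t=5 with g = 0.036; discount at r = 0.16.
D_1 = 11.7297
D_2 = 14.2281
D_3 = 16.1404
D_4 = 18.3097
D_5 = 20.7705
TV_5 = 21.5182/(0.16−0.036) = 173.5341
P₀ = Σ Dₜ/(1+r)ᵗ + TV_5/(1+r)^5 = 133.6493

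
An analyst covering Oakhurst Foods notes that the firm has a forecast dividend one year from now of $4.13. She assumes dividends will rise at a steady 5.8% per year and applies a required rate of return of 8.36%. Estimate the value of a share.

Gordon growth model: P₀ = D₁/(r − g), with D₁ = 4.13 given directly.
P₀ = 4.1300 / (0.0836 − 0.058) = 4.1300 / 0.0256 = 161.3281

$161.33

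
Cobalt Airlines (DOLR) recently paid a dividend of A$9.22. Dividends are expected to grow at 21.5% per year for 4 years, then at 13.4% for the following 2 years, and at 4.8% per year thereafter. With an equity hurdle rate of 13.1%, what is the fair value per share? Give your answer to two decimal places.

Three-stage DDM. Project D₁…D_6; terminal Gordon value at t=6 with g = 0.048; discount at r = 0.131.
D_1 = 11.2023
D_2 = 13.6108
D_3 = 16.5371
D_4 = 20.0926
D_5 = 22.7850
D_6 = 25.8382
TV_6 = 27.0784/(0.131−0.048) = 326.2461
P₀ = Σ Dₜ/(1+r)ᵗ + TV_6/(1+r)^6 = 224.7852

A$224.79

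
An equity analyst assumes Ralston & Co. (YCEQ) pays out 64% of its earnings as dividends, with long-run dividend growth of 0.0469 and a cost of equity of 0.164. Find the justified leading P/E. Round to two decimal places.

5.47

Justified leading P/E = b/(r−g) = 0.64/(0.164−0.0469) = 5.4654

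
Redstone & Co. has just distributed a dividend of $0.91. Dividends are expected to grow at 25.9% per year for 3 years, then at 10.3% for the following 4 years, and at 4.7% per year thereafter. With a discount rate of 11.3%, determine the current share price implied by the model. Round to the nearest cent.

Three-stage DDM. Project D₁…D_7; terminal Gordon value at t=7 with g = 0.047; discount at r = 0.113.
D_1 = 1.1457
D_2 = 1.4424
D_3 = 1.8160
D_4 = 2.0031
D_5 = 2.2094
D_6 = 2.4369
D_7 = 2.6879
TV_7 = 2.8143/(0.113−0.047) = 42.6406
P₀ = Σ Dₜ/(1+r)ᵗ + TV_7/(1+r)^7 = 28.8160

$28.82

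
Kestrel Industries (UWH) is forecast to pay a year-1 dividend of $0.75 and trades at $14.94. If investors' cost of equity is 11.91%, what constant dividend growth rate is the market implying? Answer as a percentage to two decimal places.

From P₀ = D₁/(r − g), the implied growth is g = r − D₁/P₀.
g = 0.1191 − 0.75/14.94 = 0.1191 − 0.05020 = 0.06890

6.89%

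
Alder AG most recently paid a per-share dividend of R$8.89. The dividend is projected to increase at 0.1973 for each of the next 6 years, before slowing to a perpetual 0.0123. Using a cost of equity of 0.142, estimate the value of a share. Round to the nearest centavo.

Two-stage DDM. Project D₁…D_6 at 0.1973, terminal growth 0.0123, discount at r = 0.142.
D_1 = 10.6440
D_2 = 12.7441
D_3 = 15.2585
D_4 = 18.2690
D_5 = 21.8734
D_6 = 26.1890
Terminal value at t=6: TV = D_7/(r−g) = 26.5112/(0.142−0.0123) = 204.4038
P₀ = 10.6440/(1+0.142)^1 + 12.7441/(1+0.142)^2 + 15.2585/(1+0.142)^3 + 18.2690/(1+0.142)^4 + 21.8734/(1+0.142)^5 + 26.1890/(1+0.142)^6 + 204.4038/(1+0.142)^6 = 155.2956

R$155.30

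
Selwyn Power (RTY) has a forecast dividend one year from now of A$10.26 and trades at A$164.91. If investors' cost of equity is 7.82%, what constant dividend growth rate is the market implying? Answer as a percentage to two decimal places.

From P₀ = D₁/(r − g), the implied growth is g = r − D₁/P₀.
g = 0.0782 − 10.26/164.91 = 0.0782 − 0.06222 = 0.01598

1.60%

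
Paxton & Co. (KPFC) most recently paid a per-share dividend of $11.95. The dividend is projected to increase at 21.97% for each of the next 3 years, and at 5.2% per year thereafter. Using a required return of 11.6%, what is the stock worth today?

$299.37

Two-stage DDM. Project D₁…D_3 at 0.2197, terminal growth 0.052, discount at r = 0.116.
D_1 = 14.5754
D_2 = 17.7776
D_3 = 21.6834
Terminal value at t=3: TV = D_4/(r−g) = 22.8109/(0.116−0.052) = 356.4206
P₀ = 14.5754/(1+0.116)^1 + 17.7776/(1+0.116)^2 + 21.6834/(1+0.116)^3 + 356.4206/(1+0.116)^3 = 299.3655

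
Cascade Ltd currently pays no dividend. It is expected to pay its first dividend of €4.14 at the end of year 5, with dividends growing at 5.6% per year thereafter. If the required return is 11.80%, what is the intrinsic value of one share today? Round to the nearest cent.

€42.74

Deferred-dividend DDM. At t=4 the remaining stream is a growing perpetuity with first payment D_5 = 4.14.
V_4 = D_5/(r−g) = 4.14/(0.118−0.056) = 66.7742
P₀ = V_4/(1+r)^4 = 66.7742/(1+0.118)^4 = 42.7407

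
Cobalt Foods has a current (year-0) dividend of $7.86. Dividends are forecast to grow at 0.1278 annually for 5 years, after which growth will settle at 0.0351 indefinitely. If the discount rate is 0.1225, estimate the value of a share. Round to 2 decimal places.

$135.17

Two-stage DDM. Project D₁…D_5 at 0.1278, terminal growth 0.0351, discount at r = 0.1225.
D_1 = 8.8645
D_2 = 9.9974
D_3 = 11.2751
D_4 = 12.7160
D_5 = 14.3411
Terminal value at t=5: TV = D_6/(r−g) = 14.8445/(0.1225−0.0351) = 169.8454
P₀ = 8.8645/(1+0.1225)^1 + 9.9974/(1+0.1225)^2 + 11.2751/(1+0.1225)^3 + 12.7160/(1+0.1225)^4 + 14.3411/(1+0.1225)^5 + 169.8454/(1+0.1225)^5 = 135.1666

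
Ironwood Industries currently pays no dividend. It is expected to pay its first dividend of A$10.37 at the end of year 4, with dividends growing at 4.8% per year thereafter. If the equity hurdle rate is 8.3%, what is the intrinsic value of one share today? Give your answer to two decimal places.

Deferred-dividend DDM. At t=3 the remaining stream is a growing perpetuity with first payment D_4 = 10.37.
V_3 = D_4/(r−g) = 10.37/(0.083−0.048) = 296.2857
P₀ = V_3/(1+r)^3 = 296.2857/(1+0.083)^3 = 233.2520

A$233.25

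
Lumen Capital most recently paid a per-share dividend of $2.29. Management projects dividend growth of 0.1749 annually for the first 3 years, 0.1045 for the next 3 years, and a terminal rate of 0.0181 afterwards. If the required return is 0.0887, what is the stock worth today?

$60.24

Three-stage DDM. Project D₁…D_6; terminal Gordon value at t=6 with g = 0.0181; discount at r = 0.0887.
D_1 = 2.6905
D_2 = 3.1611
D_3 = 3.7140
D_4 = 4.1021
D_5 = 4.5307
D_6 = 5.0042
TV_6 = 5.0948/(0.0887−0.0181) = 72.1641
P₀ = Σ Dₜ/(1+r)ᵗ + TV_6/(1+r)^6 = 60.2422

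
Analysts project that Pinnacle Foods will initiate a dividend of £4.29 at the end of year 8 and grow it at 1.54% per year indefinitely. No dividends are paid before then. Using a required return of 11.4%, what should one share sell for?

£20.44

Deferred-dividend DDM. At t=7 the remaining stream is a growing perpetuity with first payment D_8 = 4.29.
V_7 = D_8/(r−g) = 4.29/(0.114−0.0154) = 43.5091
P₀ = V_7/(1+r)^7 = 43.5091/(1+0.114)^7 = 20.4354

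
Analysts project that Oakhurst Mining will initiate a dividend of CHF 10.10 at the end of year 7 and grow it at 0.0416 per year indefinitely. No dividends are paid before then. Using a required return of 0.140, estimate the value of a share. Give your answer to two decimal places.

CHF 46.76

Deferred-dividend DDM. At t=6 the remaining stream is a growing perpetuity with first payment D_7 = 10.10.
V_6 = D_7/(r−g) = 10.10/(0.14−0.0416) = 102.6423
P₀ = V_6/(1+r)^6 = 102.6423/(1+0.14)^6 = 46.7624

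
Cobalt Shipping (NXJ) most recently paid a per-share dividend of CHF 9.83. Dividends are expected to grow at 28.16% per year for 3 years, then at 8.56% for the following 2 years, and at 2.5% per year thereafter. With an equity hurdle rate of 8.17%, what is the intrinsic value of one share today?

CHF 372.35

Three-stage DDM. Project D₁…D_5; terminal Gordon value at t=5 with g = 0.025; discount at r = 0.0817.
D_1 = 12.5981
D_2 = 16.1458
D_3 = 20.6924
D_4 = 22.4637
D_5 = 24.3866
TV_5 = 24.9962/(0.0817−0.025) = 440.8507
P₀ = Σ Dₜ/(1+r)ᵗ + TV_5/(1+r)^5 = 372.3548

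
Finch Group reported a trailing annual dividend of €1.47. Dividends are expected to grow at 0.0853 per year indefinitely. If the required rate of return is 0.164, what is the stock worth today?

€20.27

Gordon growth model: P₀ = D₁/(r − g). D₁ = 1.47 × (1 + 0.0853) = 1.5954.
P₀ = 1.5954 / (0.164 − 0.0853) = 1.5954 / 0.0787 = 20.2718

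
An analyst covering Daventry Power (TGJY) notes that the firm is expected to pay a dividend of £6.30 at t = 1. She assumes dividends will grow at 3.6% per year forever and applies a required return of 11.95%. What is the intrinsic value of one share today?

Gordon growth model: P₀ = D₁/(r − g), with D₁ = 6.30 given directly.
P₀ = 6.3000 / (0.1195 − 0.036) = 6.3000 / 0.0835 = 75.4491

£75.45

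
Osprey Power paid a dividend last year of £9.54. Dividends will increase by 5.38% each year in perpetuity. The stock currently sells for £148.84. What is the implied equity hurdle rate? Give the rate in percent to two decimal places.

12.13%

Rearranging the constant-growth DDM: r = D₁/P₀ + g.
D₁ = 9.54 × (1 + 0.0538) = 10.0533.
r = 10.0533 / 148.84 + 0.0538 = 0.06754 + 0.0538 = 0.12134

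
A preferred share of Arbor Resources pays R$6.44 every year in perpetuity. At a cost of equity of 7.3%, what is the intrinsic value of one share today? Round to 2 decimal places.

Zero-growth DDM (perpetuity): P₀ = D/r = 6.44 / 0.073 = 88.2192

R$88.22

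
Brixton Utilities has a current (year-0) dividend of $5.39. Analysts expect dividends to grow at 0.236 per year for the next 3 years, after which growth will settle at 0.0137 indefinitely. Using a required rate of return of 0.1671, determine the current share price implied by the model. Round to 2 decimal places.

Two-stage DDM. Project D₁…D_3 at 0.236, terminal growth 0.0137, discount at r = 0.1671.
D_1 = 6.6620
D_2 = 8.2343
D_3 = 10.1776
Terminal value at t=3: TV = D_4/(r−g) = 10.3170/(0.1671−0.0137) = 67.2556
P₀ = 6.6620/(1+0.1671)^1 + 8.2343/(1+0.1671)^2 + 10.1776/(1+0.1671)^3 + 67.2556/(1+0.1671)^3 = 60.4617

$60.46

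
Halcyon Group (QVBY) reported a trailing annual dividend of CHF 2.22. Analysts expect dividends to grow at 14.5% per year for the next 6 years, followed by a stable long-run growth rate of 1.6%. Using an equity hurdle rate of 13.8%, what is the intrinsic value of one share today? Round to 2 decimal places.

Two-stage DDM. Project D₁…D_6 at 0.145, terminal growth 0.016, discount at r = 0.138.
D_1 = 2.5419
D_2 = 2.9105
D_3 = 3.3325
D_4 = 3.8157
D_5 = 4.3690
D_6 = 5.0025
Terminal value at t=6: TV = D_7/(r−g) = 5.0825/(0.138−0.016) = 41.6600
P₀ = 2.5419/(1+0.138)^1 + 2.9105/(1+0.138)^2 + 3.3325/(1+0.138)^3 + 3.8157/(1+0.138)^4 + 4.3690/(1+0.138)^5 + 5.0025/(1+0.138)^6 + 41.6600/(1+0.138)^6 = 32.7905

CHF 32.79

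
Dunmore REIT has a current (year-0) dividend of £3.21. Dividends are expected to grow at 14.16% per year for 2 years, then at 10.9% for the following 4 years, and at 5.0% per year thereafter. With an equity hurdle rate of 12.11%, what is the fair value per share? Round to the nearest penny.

£66.62

Three-stage DDM. Project D₁…D_6; terminal Gordon value at t=6 with g = 0.05; discount at r = 0.1211.
D_1 = 3.6645
D_2 = 4.1834
D_3 = 4.6394
D_4 = 5.1451
D_5 = 5.7059
D_6 = 6.3279
TV_6 = 6.6443/(0.1211−0.05) = 93.4499
P₀ = Σ Dₜ/(1+r)ᵗ + TV_6/(1+r)^6 = 66.6222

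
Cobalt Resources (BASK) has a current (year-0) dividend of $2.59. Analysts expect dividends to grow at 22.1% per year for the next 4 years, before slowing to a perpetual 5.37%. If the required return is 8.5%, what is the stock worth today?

$153.87

Two-stage DDM. Project D₁…D_4 at 0.221, terminal growth 0.0537, discount at r = 0.085.
D_1 = 3.1624
D_2 = 3.8613
D_3 = 4.7146
D_4 = 5.7566
Terminal value at t=4: TV = D_5/(r−g) = 6.0657/(0.085−0.0537) = 193.7917
P₀ = 3.1624/(1+0.085)^1 + 3.8613/(1+0.085)^2 + 4.7146/(1+0.085)^3 + 5.7566/(1+0.085)^4 + 193.7917/(1+0.085)^4 = 153.8746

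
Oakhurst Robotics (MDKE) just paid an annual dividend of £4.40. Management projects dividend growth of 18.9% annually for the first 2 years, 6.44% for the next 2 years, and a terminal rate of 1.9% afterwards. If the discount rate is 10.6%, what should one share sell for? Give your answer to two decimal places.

Three-stage DDM. Project D₁…D_4; terminal Gordon value at t=4 with g = 0.019; discount at r = 0.106.
D_1 = 5.2316
D_2 = 6.2204
D_3 = 6.6210
D_4 = 7.0474
TV_4 = 7.1813/(0.106−0.019) = 82.5432
P₀ = Σ Dₜ/(1+r)ᵗ + TV_4/(1+r)^4 = 74.5837

£74.58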